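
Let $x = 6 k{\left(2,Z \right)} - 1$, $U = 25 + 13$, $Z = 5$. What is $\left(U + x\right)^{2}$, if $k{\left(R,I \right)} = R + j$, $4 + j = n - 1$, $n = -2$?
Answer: $49$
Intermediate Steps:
$j = -7$ ($j = -4 - 3 = -7$)
$k{\left(R,I \right)} = -7 + R$ ($k{\left(R,I \right)} = R - 7 = -7 + R$)
$U = 38$
$x = -31$ ($x = 6 \left(-7 + 2\right) - 1 = 6 \left(-5\right) - 1 = -30 - 1 = -31$)
$\left(U + x\right)^{2} = \left(38 - 31\right)^{2} = 7^{2} = 49$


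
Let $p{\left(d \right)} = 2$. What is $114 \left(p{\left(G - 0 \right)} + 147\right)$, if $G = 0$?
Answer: $16986$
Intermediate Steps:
$114 \left(p{\left(G - 0 \right)} + 147\right) = 114 \left(2 + 147\right) = 114 \cdot 149 = 16986$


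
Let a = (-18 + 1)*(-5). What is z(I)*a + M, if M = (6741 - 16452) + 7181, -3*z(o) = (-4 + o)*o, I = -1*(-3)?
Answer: -2445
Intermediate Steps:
I = 3
z(o) = -o*(-4 + o)/3 (z(o) = -(-4 + o)*o/3 = -o*(-4 + o)/3)
M = -2530 (M = -9711 + 7181 = -2530)
a = 85 (a = -17*(-5) = 85)
z(I)*a + M = ((⅓)*3*(4 - 1*3))*85 - 2530 = ((⅓)*3*(4 - 3))*85 - 2530 = ((⅓)*3*1)*85 - 2530 = 1*85 - 2530 = 85 - 2530 = -2445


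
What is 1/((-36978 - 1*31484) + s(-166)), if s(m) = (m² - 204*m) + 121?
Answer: -1/6921 ≈ -0.00014449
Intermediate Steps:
s(m) = 121 + m² - 204*m
1/((-36978 - 1*31484) + s(-166)) = 1/((-36978 - 1*31484) + (121 + (-166)² - 204*(-166))) = 1/((-36978 - 31484) + (121 + 27556 + 33864)) = 1/(-68462 + 61541) = 1/(-6921) = -1/6921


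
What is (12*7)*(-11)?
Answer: -924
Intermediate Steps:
(12*7)*(-11) = 84*(-11) = -924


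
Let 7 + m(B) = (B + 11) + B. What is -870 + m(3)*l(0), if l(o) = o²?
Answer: -870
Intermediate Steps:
m(B) = 4 + 2*B (m(B) = -7 + ((B + 11) + B) = -7 + ((11 + B) + B) = -7 + (11 + 2*B) = 4 + 2*B)
-870 + m(3)*l(0) = -870 + (4 + 2*3)*0² = -870 + (4 + 6)*0 = -870 + 10*0 = -870 + 0 = -870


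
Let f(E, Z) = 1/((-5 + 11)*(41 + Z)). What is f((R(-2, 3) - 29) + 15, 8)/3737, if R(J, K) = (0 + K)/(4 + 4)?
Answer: 1/1098678 ≈ 9.1019e-7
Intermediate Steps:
R(J, K) = K/8
f(E, Z) = 1/(246 + 6*Z) (f(E, Z) = 1/(6*(41 + Z)) = 1/(246 + 6*Z))
f((R(-2, 3) - 29) + 15, 8)/3737 = (1/(6*(41 + 8)))/3737 = ((⅙)/49)*(1/3737) = ((⅙)*(1/49))*(1/3737) = (1/294)*(1/3737) = 1/1098678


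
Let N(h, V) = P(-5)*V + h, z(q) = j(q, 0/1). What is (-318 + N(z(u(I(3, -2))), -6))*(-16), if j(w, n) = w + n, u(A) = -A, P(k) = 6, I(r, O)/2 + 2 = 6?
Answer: 5792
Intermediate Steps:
I(r, O) = 8 (I(r, O) = -4 + 2*6 = -4 + 12 = 8)
j(w, n) = n + w
z(q) = q (z(q) = 0/1 + q = 0*1 + q = 0 + q = q)
N(h, V) = h + 6*V (N(h, V) = 6*V + h = h + 6*V)
(-318 + N(z(u(I(3, -2))), -6))*(-16) = (-318 + (-1*8 + 6*(-6)))*(-16) = (-318 + (-8 - 36))*(-16) = (-318 - 44)*(-16) = -362*(-16) = 5792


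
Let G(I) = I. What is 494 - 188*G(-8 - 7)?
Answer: 3314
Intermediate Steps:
494 - 188*G(-8 - 7) = 494 - 188*(-8 - 7) = 494 - 188*(-15) = 494 + 2820 = 3314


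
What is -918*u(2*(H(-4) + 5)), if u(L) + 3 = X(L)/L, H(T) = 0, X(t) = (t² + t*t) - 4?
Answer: -76194/5 ≈ -15239.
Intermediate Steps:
X(t) = -4 + 2*t² (X(t) = (t² + t²) - 4 = 2*t² - 4 = -4 + 2*t²)
u(L) = -3 + (-4 + 2*L²)/L
-918*u(2*(H(-4) + 5)) = -918*(-3 - 4*1/(2*(0 + 5)) + 2*(2*(0 + 5))) = -918*(-3 - 4/(2*5) + 2*(2*5)) = -918*(-3 - 4/10 + 2*10) = -918*(-3 - 4*⅒ + 20) = -918*(-3 - ⅖ + 20) = -918*83/5 = -76194/5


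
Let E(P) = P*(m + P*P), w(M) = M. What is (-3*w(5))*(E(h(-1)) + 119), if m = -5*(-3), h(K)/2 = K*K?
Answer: -2355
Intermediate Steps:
h(K) = 2*K**2 (h(K) = 2*(K*K) = 2*K**2)
m = 15
E(P) = P*(15 + P**2) (E(P) = P*(15 + P*P) = P*(15 + P**2))
(-3*w(5))*(E(h(-1)) + 119) = (-3*5)*((2*(-1)**2)*(15 + (2*(-1)**2)**2) + 119) = -15*((2*1)*(15 + (2*1)**2) + 119) = -15*(2*(15 + 2**2) + 119) = -15*(2*(15 + 4) + 119) = -15*(2*19 + 119) = -15*(38 + 119) = -15*157 = -2355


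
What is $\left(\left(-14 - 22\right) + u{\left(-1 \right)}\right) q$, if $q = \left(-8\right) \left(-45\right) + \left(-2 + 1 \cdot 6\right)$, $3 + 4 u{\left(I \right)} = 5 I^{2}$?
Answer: $-12922$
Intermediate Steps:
$u{\left(I \right)} = - \frac{3}{4} + \frac{5 I^{2}}{4}$
$q = 364$ ($q = 360 + \left(-2 + 6\right) = 360 + 4 = 364$)
$\left(\left(-14 - 22\right) + u{\left(-1 \right)}\right) q = \left(\left(-14 - 22\right) - \left(\frac{3}{4} - \frac{5 \left(-1\right)^{2}}{4}\right)\right) 364 = \left(\left(-14 - 22\right) + \left(- \frac{3}{4} + \frac{5}{4} \cdot 1\right)\right) 364 = \left(-36 + \left(- \frac{3}{4} + \frac{5}{4}\right)\right) 364 = \left(-36 + \frac{1}{2}\right) 364 = \left(- \frac{71}{2}\right) 364 = -12922$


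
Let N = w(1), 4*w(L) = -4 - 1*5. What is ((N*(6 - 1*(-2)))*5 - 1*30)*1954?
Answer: -234480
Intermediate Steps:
w(L) = -9/4 (w(L) = (-4 - 1*5)/4 = (-4 - 5)/4 = (¼)*(-9) = -9/4)
N = -9/4 ≈ -2.2500
((N*(6 - 1*(-2)))*5 - 1*30)*1954 = (-9*(6 - 1*(-2))/4*5 - 1*30)*1954 = (-9*(6 + 2)/4*5 - 30)*1954 = (-9/4*8*5 - 30)*1954 = (-18*5 - 30)*1954 = (-90 - 30)*1954 = -120*1954 = -234480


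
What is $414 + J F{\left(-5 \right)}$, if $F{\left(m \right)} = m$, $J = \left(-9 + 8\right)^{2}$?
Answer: $409$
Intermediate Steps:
$J = 1$ ($J = \left(-1\right)^{2} = 1$)
$414 + J F{\left(-5 \right)} = 414 + 1 \left(-5\right) = 414 - 5 = 409$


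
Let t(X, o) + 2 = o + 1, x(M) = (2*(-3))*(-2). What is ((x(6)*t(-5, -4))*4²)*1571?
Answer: -1508160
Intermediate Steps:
x(M) = 12 (x(M) = -6*(-2) = 12)
t(X, o) = -1 + o (t(X, o) = -2 + (o + 1) = -2 + (1 + o) = -1 + o)
((x(6)*t(-5, -4))*4²)*1571 = ((12*(-1 - 4))*4²)*1571 = ((12*(-5))*16)*1571 = -60*16*1571 = -960*1571 = -1508160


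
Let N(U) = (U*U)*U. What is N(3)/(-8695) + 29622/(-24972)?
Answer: -43039589/36188590 ≈ -1.1893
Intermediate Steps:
N(U) = U**3 (N(U) = U**2*U = U**3)
N(3)/(-8695) + 29622/(-24972) = 3**3/(-8695) + 29622/(-24972) = 27*(-1/8695) + 29622*(-1/24972) = -27/8695 - 4937/4162 = -43039589/36188590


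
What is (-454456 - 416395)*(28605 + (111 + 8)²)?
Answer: -37242813866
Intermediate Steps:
(-454456 - 416395)*(28605 + (111 + 8)²) = -870851*(28605 + 119²) = -870851*(28605 + 14161) = -870851*42766 = -37242813866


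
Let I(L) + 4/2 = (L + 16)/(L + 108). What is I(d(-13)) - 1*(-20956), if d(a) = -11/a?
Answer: 29650129/1415 ≈ 20954.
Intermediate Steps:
I(L) = -2 + (16 + L)/(108 + L) (I(L) = -2 + (L + 16)/(L + 108) = -2 + (16 + L)/(108 + L))
I(d(-13)) - 1*(-20956) = (-200 - (-11)/(-13))/(108 - 11/(-13)) - 1*(-20956) = (-200 - (-11)*(-1)/13)/(108 - 11*(-1/13)) + 20956 = (-200 - 1*11/13)/(108 + 11/13) + 20956 = (-200 - 11/13)/(1415/13) + 20956 = (13/1415)*(-2611/13) + 20956 = -2611/1415 + 20956 = 29650129/1415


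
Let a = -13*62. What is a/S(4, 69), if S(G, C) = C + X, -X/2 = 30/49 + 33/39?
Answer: -513422/42095 ≈ -12.197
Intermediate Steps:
a = -806
X = -1858/637 (X = -2*(30/49 + 33/39) = -2*(30*(1/49) + 33*(1/39)) = -2*(30/49 + 11/13) = -2*929/637 = -1858/637 ≈ -2.9168)
S(G, C) = -1858/637 + C (S(G, C) = C - 1858/637 = -1858/637 + C)
a/S(4, 69) = -806/(-1858/637 + 69) = -806/42095/637 = -806*637/42095 = -513422/42095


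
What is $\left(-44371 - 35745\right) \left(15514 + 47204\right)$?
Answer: $-5024715288$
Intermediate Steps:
$\left(-44371 - 35745\right) \left(15514 + 47204\right) = \left(-80116\right) 62718 = -5024715288$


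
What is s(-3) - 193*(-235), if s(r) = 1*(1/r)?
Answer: 136064/3 ≈ 45355.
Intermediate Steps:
s(r) = 1/r
s(-3) - 193*(-235) = 1/(-3) - 193*(-235) = -⅓ + 45355 = 136064/3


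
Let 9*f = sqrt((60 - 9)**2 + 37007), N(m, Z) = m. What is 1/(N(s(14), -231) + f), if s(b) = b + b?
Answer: 567/5974 - 9*sqrt(9902)/11948 ≈ 0.019955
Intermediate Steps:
s(b) = 2*b
f = 2*sqrt(9902)/9 (f = sqrt((60 - 9)**2 + 37007)/9 = sqrt(51**2 + 37007)/9 = sqrt(2601 + 37007)/9 = sqrt(39608)/9 = (2*sqrt(9902))/9 = 2*sqrt(9902)/9 ≈ 22.113)
1/(N(s(14), -231) + f) = 1/(2*14 + 2*sqrt(9902)/9) = 1/(28 + 2*sqrt(9902)/9)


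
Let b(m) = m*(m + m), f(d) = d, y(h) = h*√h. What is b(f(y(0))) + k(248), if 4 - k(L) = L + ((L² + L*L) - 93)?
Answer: -123159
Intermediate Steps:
y(h) = h^(3/2)
k(L) = 97 - L - 2*L² (k(L) = 4 - (L + ((L² + L*L) - 93)) = 4 - (L + ((L² + L²) - 93)) = 4 - (L + (2*L² - 93)) = 4 - (L + (-93 + 2*L²)) = 4 - (-93 + L + 2*L²) = 4 + (93 - L - 2*L²) = 97 - L - 2*L²)
b(m) = 2*m² (b(m) = m*(2*m) = 2*m²)
b(f(y(0))) + k(248) = 2*(0^(3/2))² + (97 - 1*248 - 2*248²) = 2*0² + (97 - 248 - 2*61504) = 2*0 + (97 - 248 - 123008) = 0 - 123159 = -123159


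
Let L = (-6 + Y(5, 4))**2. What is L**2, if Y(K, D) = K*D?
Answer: 38416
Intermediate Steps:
Y(K, D) = D*K
L = 196 (L = (-6 + 4*5)**2 = (-6 + 20)**2 = 14**2 = 196)
L**2 = 196**2 = 38416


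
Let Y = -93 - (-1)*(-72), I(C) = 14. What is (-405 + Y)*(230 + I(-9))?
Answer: -139080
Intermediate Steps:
Y = -165 (Y = -93 - 1*72 = -93 - 72 = -165)
(-405 + Y)*(230 + I(-9)) = (-405 - 165)*(230 + 14) = -570*244 = -139080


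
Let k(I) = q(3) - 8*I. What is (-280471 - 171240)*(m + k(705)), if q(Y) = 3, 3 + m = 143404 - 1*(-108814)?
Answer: -111381994958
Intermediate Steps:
m = 252215 (m = -3 + (143404 - 1*(-108814)) = -3 + (143404 + 108814) = -3 + 252218 = 252215)
k(I) = 3 - 8*I
(-280471 - 171240)*(m + k(705)) = (-280471 - 171240)*(252215 + (3 - 8*705)) = -451711*(252215 + (3 - 5640)) = -451711*(252215 - 5637) = -451711*246578 = -111381994958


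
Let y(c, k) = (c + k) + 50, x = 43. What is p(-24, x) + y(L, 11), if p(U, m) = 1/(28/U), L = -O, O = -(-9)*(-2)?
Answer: 547/7 ≈ 78.143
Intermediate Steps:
O = -18 (O = -9*2 = -18)
L = 18 (L = -1*(-18) = 18)
p(U, m) = U/28
y(c, k) = 50 + c + k
p(-24, x) + y(L, 11) = (1/28)*(-24) + (50 + 18 + 11) = -6/7 + 79 = 547/7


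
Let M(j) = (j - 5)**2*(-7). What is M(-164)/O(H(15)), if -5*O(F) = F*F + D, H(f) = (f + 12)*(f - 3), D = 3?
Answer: 142805/14997 ≈ 9.5222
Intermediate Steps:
H(f) = (-3 + f)*(12 + f) (H(f) = (12 + f)*(-3 + f) = (-3 + f)*(12 + f))
M(j) = -7*(-5 + j)**2 (M(j) = (-5 + j)**2*(-7) = -7*(-5 + j)**2)
O(F) = -3/5 - F**2/5 (O(F) = -(F*F + 3)/5 = -(F**2 + 3)/5 = -(3 + F**2)/5 = -3/5 - F**2/5)
M(-164)/O(H(15)) = (-7*(-5 - 164)**2)/(-3/5 - (-36 + 15**2 + 9*15)**2/5) = (-7*(-169)**2)/(-3/5 - (-36 + 225 + 135)**2/5) = (-7*28561)/(-3/5 - 1/5*324**2) = -199927/(-3/5 - 1/5*104976) = -199927/(-3/5 - 104976/5) = -199927/(-104979/5) = -199927*(-5/104979) = 142805/14997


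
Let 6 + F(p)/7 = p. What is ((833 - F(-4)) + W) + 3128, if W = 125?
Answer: 4156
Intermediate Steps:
F(p) = -42 + 7*p
((833 - F(-4)) + W) + 3128 = ((833 - (-42 + 7*(-4))) + 125) + 3128 = ((833 - (-42 - 28)) + 125) + 3128 = ((833 - 1*(-70)) + 125) + 3128 = ((833 + 70) + 125) + 3128 = (903 + 125) + 3128 = 1028 + 3128 = 4156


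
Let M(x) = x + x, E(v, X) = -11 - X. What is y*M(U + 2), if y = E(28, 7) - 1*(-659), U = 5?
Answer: 8974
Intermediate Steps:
M(x) = 2*x
y = 641 (y = (-11 - 1*7) - 1*(-659) = (-11 - 7) + 659 = -18 + 659 = 641)
y*M(U + 2) = 641*(2*(5 + 2)) = 641*(2*7) = 641*14 = 8974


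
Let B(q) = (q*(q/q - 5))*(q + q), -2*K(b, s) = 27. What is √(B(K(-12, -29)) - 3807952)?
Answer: I*√3809410 ≈ 1951.8*I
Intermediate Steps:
K(b, s) = -27/2 (K(b, s) = -½*27 = -27/2)
B(q) = -8*q² (B(q) = (q*(1 - 5))*(2*q) = (q*(-4))*(2*q) = (-4*q)*(2*q) = -8*q²)
√(B(K(-12, -29)) - 3807952) = √(-8*(-27/2)² - 3807952) = √(-8*729/4 - 3807952) = √(-1458 - 3807952) = √(-3809410) = I*√3809410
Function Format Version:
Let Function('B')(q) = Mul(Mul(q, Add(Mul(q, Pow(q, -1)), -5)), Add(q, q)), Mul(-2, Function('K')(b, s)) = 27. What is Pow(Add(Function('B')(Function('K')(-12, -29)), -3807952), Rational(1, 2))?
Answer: Mul(I, Pow(3809410, Rational(1, 2))) ≈ Mul(1951.8, I)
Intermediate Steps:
Function('K')(b, s) = Rational(-27, 2) (Function('K')(b, s) = Mul(Rational(-1, 2), 27) = Rational(-27, 2))
Function('B')(q) = Mul(-8, Pow(q, 2)) (Function('B')(q) = Mul(Mul(q, Add(1, -5)), Mul(2, q)) = Mul(Mul(q, -4), Mul(2, q)) = Mul(Mul(-4, q), Mul(2, q)) = Mul(-8, Pow(q, 2)))
Pow(Add(Function('B')(Function('K')(-12, -29)), -3807952), Rational(1, 2)) = Pow(Add(Mul(-8, Pow(Rational(-27, 2), 2)), -3807952), Rational(1, 2)) = Pow(Add(Mul(-8, Rational(729, 4)), -3807952), Rational(1, 2)) = Pow(Add(-1458, -3807952), Rational(1, 2)) = Pow(-3809410, Rational(1, 2)) = Mul(I, Pow(3809410, Rational(1, 2)))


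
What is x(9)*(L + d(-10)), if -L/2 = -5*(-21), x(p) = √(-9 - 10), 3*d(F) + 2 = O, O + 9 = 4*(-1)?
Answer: -215*I*√19 ≈ -937.16*I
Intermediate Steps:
O = -13 (O = -9 + 4*(-1) = -9 - 4 = -13)
d(F) = -5 (d(F) = -⅔ + (⅓)*(-13) = -⅔ - 13/3 = -5)
x(p) = I*√19 (x(p) = √(-19) = I*√19)
L = -210 (L = -(-2)*5*(-21) = -(-2)*(-105) = -2*105 = -210)
x(9)*(L + d(-10)) = (I*√19)*(-210 - 5) = (I*√19)*(-215) = -215*I*√19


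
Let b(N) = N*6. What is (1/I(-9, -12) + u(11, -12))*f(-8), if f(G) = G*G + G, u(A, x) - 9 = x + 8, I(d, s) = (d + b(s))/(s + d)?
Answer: 7952/27 ≈ 294.52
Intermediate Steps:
b(N) = 6*N
I(d, s) = (d + 6*s)/(d + s) (I(d, s) = (d + 6*s)/(s + d) = (d + 6*s)/(d + s))
u(A, x) = 17 + x (u(A, x) = 9 + (x + 8) = 9 + (8 + x) = 17 + x)
f(G) = G + G**2 (f(G) = G**2 + G = G + G**2)
(1/I(-9, -12) + u(11, -12))*f(-8) = (1/((-9 + 6*(-12))/(-9 - 12)) + (17 - 12))*(-8*(1 - 8)) = (1/((-9 - 72)/(-21)) + 5)*(-8*(-7)) = (1/(-1/21*(-81)) + 5)*56 = (1/(27/7) + 5)*56 = (7/27 + 5)*56 = (142/27)*56 = 7952/27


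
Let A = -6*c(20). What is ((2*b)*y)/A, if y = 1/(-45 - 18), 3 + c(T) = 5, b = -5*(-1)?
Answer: 5/378 ≈ 0.013228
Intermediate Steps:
b = 5
c(T) = 2 (c(T) = -3 + 5 = 2)
y = -1/63 (y = 1/(-63) = -1/63 ≈ -0.015873)
A = -12 (A = -6*2 = -12)
((2*b)*y)/A = ((2*5)*(-1/63))/(-12) = (10*(-1/63))*(-1/12) = -10/63*(-1/12) = 5/378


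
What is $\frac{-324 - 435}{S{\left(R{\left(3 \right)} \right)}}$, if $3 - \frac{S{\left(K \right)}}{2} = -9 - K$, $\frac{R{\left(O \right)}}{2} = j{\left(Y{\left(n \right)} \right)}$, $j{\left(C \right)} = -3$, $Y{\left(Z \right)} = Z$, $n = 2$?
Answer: $- \frac{253}{4} \approx -63.25$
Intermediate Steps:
$R{\left(O \right)} = -6$ ($R{\left(O \right)} = 2 \left(-3\right) = -6$)
$S{\left(K \right)} = 24 + 2 K$ ($S{\left(K \right)} = 6 - 2 \left(-9 - K\right) = 6 + \left(18 + 2 K\right) = 24 + 2 K$)
$\frac{-324 - 435}{S{\left(R{\left(3 \right)} \right)}} = \frac{-324 - 435}{24 + 2 \left(-6\right)} = \frac{-324 - 435}{24 - 12} = - \frac{759}{12} = \left(-759\right) \frac{1}{12} = - \frac{253}{4}$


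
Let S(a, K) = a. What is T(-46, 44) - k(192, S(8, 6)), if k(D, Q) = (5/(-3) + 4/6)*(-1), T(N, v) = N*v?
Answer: -2025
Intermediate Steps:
k(D, Q) = 1 (k(D, Q) = (5*(-1/3) + 4*(1/6))*(-1) = (-5/3 + 2/3)*(-1) = -1*(-1) = 1)
T(-46, 44) - k(192, S(8, 6)) = -46*44 - 1*1 = -2024 - 1 = -2025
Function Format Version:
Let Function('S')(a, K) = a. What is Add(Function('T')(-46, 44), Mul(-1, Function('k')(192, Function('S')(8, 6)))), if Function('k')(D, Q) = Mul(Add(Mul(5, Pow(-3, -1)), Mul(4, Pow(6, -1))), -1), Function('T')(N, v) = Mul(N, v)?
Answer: -2025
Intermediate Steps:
Function('k')(D, Q) = 1 (Function('k')(D, Q) = Mul(Add(Mul(5, Rational(-1, 3)), Mul(4, Rational(1, 6))), -1) = Mul(Add(Rational(-5, 3), Rational(2, 3)), -1) = Mul(-1, -1) = 1)
Add(Function('T')(-46, 44), Mul(-1, Function('k')(192, Function('S')(8, 6)))) = Add(Mul(-46, 44), Mul(-1, 1)) = Add(-2024, -1) = -2025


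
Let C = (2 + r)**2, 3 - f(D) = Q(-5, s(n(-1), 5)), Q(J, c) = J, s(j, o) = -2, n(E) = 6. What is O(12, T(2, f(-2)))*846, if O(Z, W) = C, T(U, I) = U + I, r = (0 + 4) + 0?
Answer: 30456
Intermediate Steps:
r = 4 (r = 4 + 0 = 4)
f(D) = 8 (f(D) = 3 - 1*(-5) = 3 + 5 = 8)
T(U, I) = I + U
C = 36 (C = (2 + 4)**2 = 6**2 = 36)
O(Z, W) = 36
O(12, T(2, f(-2)))*846 = 36*846 = 30456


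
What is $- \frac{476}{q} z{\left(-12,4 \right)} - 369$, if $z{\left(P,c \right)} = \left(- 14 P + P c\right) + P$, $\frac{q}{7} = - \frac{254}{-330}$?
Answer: $- \frac{1258623}{127} \approx -9910.4$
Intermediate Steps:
$q = \frac{889}{165}$ ($q = 7 \left(- \frac{254}{-330}\right) = 7 \left(\left(-254\right) \left(- \frac{1}{330}\right)\right) = 7 \cdot \frac{127}{165} = \frac{889}{165} \approx 5.3879$)
$z{\left(P,c \right)} = - 13 P + P c$
$- \frac{476}{q} z{\left(-12,4 \right)} - 369 = - \frac{476}{\frac{889}{165}} \left(- 12 \left(-13 + 4\right)\right) - 369 = \left(-476\right) \frac{165}{889} \left(\left(-12\right) \left(-9\right)\right) - 369 = \left(- \frac{11220}{127}\right) 108 - 369 = - \frac{1211760}{127} - 369 = - \frac{1258623}{127}$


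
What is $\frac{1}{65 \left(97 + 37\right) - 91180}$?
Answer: $- \frac{1}{82470} \approx -1.2126 \cdot 10^{-5}$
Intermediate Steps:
$\frac{1}{65 \left(97 + 37\right) - 91180} = \frac{1}{65 \cdot 134 - 91180} = \frac{1}{8710 - 91180} = \frac{1}{-82470} = - \frac{1}{82470}$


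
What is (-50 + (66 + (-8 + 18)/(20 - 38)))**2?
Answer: 19321/81 ≈ 238.53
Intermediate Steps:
(-50 + (66 + (-8 + 18)/(20 - 38)))**2 = (-50 + (66 + 10/(-18)))**2 = (-50 + (66 + 10*(-1/18)))**2 = (-50 + (66 - 5/9))**2 = (-50 + 589/9)**2 = (139/9)**2 = 19321/81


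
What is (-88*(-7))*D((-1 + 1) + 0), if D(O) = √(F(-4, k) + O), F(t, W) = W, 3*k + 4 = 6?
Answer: 616*√6/3 ≈ 502.96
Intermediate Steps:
k = ⅔ (k = -4/3 + (⅓)*6 = -4/3 + 2 = ⅔ ≈ 0.66667)
D(O) = √(⅔ + O)
(-88*(-7))*D((-1 + 1) + 0) = (-88*(-7))*(√(6 + 9*((-1 + 1) + 0))/3) = 616*(√(6 + 9*(0 + 0))/3) = 616*(√(6 + 9*0)/3) = 616*(√(6 + 0)/3) = 616*(√6/3) = 616*√6/3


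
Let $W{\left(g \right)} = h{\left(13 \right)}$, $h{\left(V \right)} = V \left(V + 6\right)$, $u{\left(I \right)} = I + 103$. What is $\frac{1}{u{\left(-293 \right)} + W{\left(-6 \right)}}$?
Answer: $\frac{1}{57} \approx 0.017544$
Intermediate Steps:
$u{\left(I \right)} = 103 + I$
$h{\left(V \right)} = V \left(6 + V\right)$
$W{\left(g \right)} = 247$ ($W{\left(g \right)} = 13 \left(6 + 13\right) = 13 \cdot 19 = 247$)
$\frac{1}{u{\left(-293 \right)} + W{\left(-6 \right)}} = \frac{1}{\left(103 - 293\right) + 247} = \frac{1}{-190 + 247} = \frac{1}{57}$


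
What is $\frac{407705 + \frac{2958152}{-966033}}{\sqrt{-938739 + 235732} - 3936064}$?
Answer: $- \frac{1550232685406439232}{14966363353406496399} - \frac{393853526113 i \sqrt{703007}}{14966363353406496399} \approx -0.10358 - 2.2065 \cdot 10^{-5} i$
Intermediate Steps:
$\frac{407705 + \frac{2958152}{-966033}}{\sqrt{-938739 + 235732} - 3936064} = \frac{407705 + 2958152 \left(- \frac{1}{966033}\right)}{\sqrt{-703007} - 3936064} = \frac{407705 - \frac{2958152}{966033}}{i \sqrt{703007} - 3936064} = \frac{393853526113}{966033 \left(-3936064 + i \sqrt{703007}\right)}$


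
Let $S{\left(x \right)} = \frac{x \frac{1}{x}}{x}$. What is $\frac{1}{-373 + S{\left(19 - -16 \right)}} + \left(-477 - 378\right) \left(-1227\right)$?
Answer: $\frac{13694755555}{13054} \approx 1.0491 \cdot 10^{6}$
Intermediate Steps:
$S{\left(x \right)} = \frac{1}{x}$ ($S{\left(x \right)} = 1 \frac{1}{x} = \frac{1}{x}$)
$\frac{1}{-373 + S{\left(19 - -16 \right)}} + \left(-477 - 378\right) \left(-1227\right) = \frac{1}{-373 + \frac{1}{19 - -16}} + \left(-477 - 378\right) \left(-1227\right) = \frac{1}{-373 + \frac{1}{19 + 16}} + \left(-477 - 378\right) \left(-1227\right) = \frac{1}{-373 + \frac{1}{35}} - -1049085 = \frac{1}{-373 + \frac{1}{35}} + 1049085 = \frac{1}{- \frac{13054}{35}} + 1049085 = - \frac{35}{13054} + 1049085 = \frac{13694755555}{13054}$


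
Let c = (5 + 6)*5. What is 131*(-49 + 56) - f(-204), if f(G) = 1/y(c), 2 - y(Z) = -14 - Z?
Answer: 65106/71 ≈ 916.99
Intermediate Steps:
c = 55 (c = 11*5 = 55)
y(Z) = 16 + Z (y(Z) = 2 - (-14 - Z) = 2 + (14 + Z) = 16 + Z)
f(G) = 1/71 (f(G) = 1/(16 + 55) = 1/71)
131*(-49 + 56) - f(-204) = 131*(-49 + 56) - 1*1/71 = 131*7 - 1/71 = 917 - 1/71 = 65106/71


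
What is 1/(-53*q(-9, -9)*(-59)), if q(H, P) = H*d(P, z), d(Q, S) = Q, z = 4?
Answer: 1/253287 ≈ 3.9481e-6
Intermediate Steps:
q(H, P) = H*P
1/(-53*q(-9, -9)*(-59)) = 1/(-(-477)*(-9)*(-59)) = 1/(-53*81*(-59)) = 1/(-4293*(-59)) = 1/253287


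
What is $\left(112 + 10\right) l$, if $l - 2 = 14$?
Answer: $1952$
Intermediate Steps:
$l = 16$ ($l = 2 + 14 = 16$)
$\left(112 + 10\right) l = \left(112 + 10\right) 16 = 122 \cdot 16 = 1952$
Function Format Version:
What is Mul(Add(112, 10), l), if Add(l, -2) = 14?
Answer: 1952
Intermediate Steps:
l = 16 (l = Add(2, 14) = 16)
Mul(Add(112, 10), l) = Mul(Add(112, 10), 16) = Mul(122, 16) = 1952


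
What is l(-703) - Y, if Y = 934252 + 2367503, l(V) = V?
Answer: -3302458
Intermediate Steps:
Y = 3301755
l(-703) - Y = -703 - 1*3301755 = -703 - 3301755 = -3302458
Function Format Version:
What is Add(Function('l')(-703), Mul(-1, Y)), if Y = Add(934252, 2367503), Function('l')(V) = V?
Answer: -3302458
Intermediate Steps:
Y = 3301755
Add(Function('l')(-703), Mul(-1, Y)) = Add(-703, Mul(-1, 3301755)) = Add(-703, -3301755) = -3302458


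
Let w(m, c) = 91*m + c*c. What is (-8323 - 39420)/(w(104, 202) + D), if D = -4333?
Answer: -47743/45935 ≈ -1.0394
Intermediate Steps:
w(m, c) = c² + 91*m (w(m, c) = 91*m + c² = c² + 91*m)
(-8323 - 39420)/(w(104, 202) + D) = (-8323 - 39420)/((202² + 91*104) - 4333) = -47743/((40804 + 9464) - 4333) = -47743/(50268 - 4333) = -47743/45935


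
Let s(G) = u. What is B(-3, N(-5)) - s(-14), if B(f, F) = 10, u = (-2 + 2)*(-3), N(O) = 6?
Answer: 10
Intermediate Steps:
u = 0 (u = 0*(-3) = 0)
s(G) = 0
B(-3, N(-5)) - s(-14) = 10 - 1*0 = 10 + 0 = 10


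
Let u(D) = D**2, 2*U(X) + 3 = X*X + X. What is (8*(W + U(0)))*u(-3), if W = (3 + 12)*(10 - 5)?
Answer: 5292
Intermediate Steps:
U(X) = -3/2 + X/2 + X**2/2 (U(X) = -3/2 + (X*X + X)/2 = -3/2 + (X**2 + X)/2 = -3/2 + (X + X**2)/2 = -3/2 + (X/2 + X**2/2) = -3/2 + X/2 + X**2/2)
W = 75 (W = 15*5 = 75)
(8*(W + U(0)))*u(-3) = (8*(75 + (-3/2 + (1/2)*0 + (1/2)*0**2)))*(-3)**2 = (8*(75 + (-3/2 + 0 + (1/2)*0)))*9 = (8*(75 + (-3/2 + 0 + 0)))*9 = (8*(75 - 3/2))*9 = (8*(147/2))*9 = 588*9 = 5292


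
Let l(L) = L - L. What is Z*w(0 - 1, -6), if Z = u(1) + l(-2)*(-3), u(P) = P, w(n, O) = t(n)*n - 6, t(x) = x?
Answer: -5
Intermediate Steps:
l(L) = 0
w(n, O) = -6 + n² (w(n, O) = n*n - 6 = n² - 6 = -6 + n²)
Z = 1 (Z = 1 + 0*(-3) = 1 + 0 = 1)
Z*w(0 - 1, -6) = 1*(-6 + (0 - 1)²) = 1*(-6 + (-1)²) = 1*(-6 + 1) = 1*(-5) = -5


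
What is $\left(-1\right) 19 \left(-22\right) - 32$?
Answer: $386$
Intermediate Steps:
$\left(-1\right) 19 \left(-22\right) - 32 = \left(-19\right) \left(-22\right) - 32 = 418 - 32 = 386$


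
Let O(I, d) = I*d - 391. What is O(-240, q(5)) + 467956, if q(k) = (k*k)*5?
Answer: 437565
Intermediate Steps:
q(k) = 5*k**2 (q(k) = k**2*5 = 5*k**2)
O(I, d) = -391 + I*d
O(-240, q(5)) + 467956 = (-391 - 1200*5**2) + 467956 = (-391 - 1200*25) + 467956 = (-391 - 240*125) + 467956 = (-391 - 30000) + 467956 = -30391 + 467956 = 437565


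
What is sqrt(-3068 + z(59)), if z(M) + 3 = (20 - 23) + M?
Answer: 3*I*sqrt(335) ≈ 54.909*I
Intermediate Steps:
z(M) = -6 + M (z(M) = -3 + ((20 - 23) + M) = -3 + (-3 + M) = -6 + M)
sqrt(-3068 + z(59)) = sqrt(-3068 + (-6 + 59)) = sqrt(-3068 + 53) = sqrt(-3015) = 3*I*sqrt(335)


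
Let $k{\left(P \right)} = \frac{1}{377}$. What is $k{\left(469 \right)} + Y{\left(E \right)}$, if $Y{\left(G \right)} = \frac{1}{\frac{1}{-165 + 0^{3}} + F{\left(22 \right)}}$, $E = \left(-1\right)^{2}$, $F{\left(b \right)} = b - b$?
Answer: $- \frac{62204}{377} \approx -165.0$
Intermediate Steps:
$F{\left(b \right)} = 0$
$k{\left(P \right)} = \frac{1}{377}$
$E = 1$
$Y{\left(G \right)} = -165$ ($Y{\left(G \right)} = \frac{1}{\frac{1}{-165 + 0^{3}} + 0} = \frac{1}{\frac{1}{-165 + 0} + 0} = \frac{1}{\frac{1}{-165} + 0} = \frac{1}{- \frac{1}{165} + 0} = \frac{1}{- \frac{1}{165}} = -165$)
$k{\left(469 \right)} + Y{\left(E \right)} = \frac{1}{377} - 165 = - \frac{62204}{377}$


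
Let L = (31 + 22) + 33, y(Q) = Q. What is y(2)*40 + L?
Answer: 166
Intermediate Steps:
L = 86 (L = 53 + 33 = 86)
y(2)*40 + L = 2*40 + 86 = 80 + 86 = 166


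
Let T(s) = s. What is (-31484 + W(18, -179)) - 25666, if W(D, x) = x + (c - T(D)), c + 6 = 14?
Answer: -57339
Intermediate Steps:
c = 8 (c = -6 + 14 = 8)
W(D, x) = 8 + x - D (W(D, x) = x + (8 - D) = 8 + x - D)
(-31484 + W(18, -179)) - 25666 = (-31484 + (8 - 179 - 1*18)) - 25666 = (-31484 + (8 - 179 - 18)) - 25666 = (-31484 - 189) - 25666 = -31673 - 25666 = -57339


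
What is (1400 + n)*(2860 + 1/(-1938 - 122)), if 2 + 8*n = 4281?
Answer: 91196060921/16480 ≈ 5.5337e+6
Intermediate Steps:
n = 4279/8 (n = -1/4 + (1/8)*4281 = -1/4 + 4281/8 = 4279/8 ≈ 534.88)
(1400 + n)*(2860 + 1/(-1938 - 122)) = (1400 + 4279/8)*(2860 + 1/(-1938 - 122)) = 15479*(2860 + 1/(-2060))/8 = 15479*(2860 - 1/2060)/8 = (15479/8)*(5891599/2060) = 91196060921/16480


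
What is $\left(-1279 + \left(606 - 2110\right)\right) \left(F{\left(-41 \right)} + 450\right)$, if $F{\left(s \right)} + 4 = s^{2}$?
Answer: $-5919441$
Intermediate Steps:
$F{\left(s \right)} = -4 + s^{2}$
$\left(-1279 + \left(606 - 2110\right)\right) \left(F{\left(-41 \right)} + 450\right) = \left(-1279 + \left(606 - 2110\right)\right) \left(\left(-4 + \left(-41\right)^{2}\right) + 450\right) = \left(-1279 - 1504\right) \left(\left(-4 + 1681\right) + 450\right) = - 2783 \left(1677 + 450\right) = \left(-2783\right) 2127 = -5919441$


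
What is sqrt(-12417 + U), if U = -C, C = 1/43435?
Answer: 2*I*sqrt(5856475655065)/43435 ≈ 111.43*I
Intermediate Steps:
C = 1/43435 ≈ 2.3023e-5
U = -1/43435 (U = -1*1/43435 = -1/43435 ≈ -2.3023e-5)
sqrt(-12417 + U) = sqrt(-12417 - 1/43435) = sqrt(-539332396/43435) = 2*I*sqrt(5856475655065)/43435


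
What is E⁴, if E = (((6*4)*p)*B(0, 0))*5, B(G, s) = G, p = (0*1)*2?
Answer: 0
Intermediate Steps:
p = 0 (p = 0*2 = 0)
E = 0 (E = (((6*4)*0)*0)*5 = ((24*0)*0)*5 = (0*0)*5 = 0*5 = 0)
E⁴ = 0⁴ = 0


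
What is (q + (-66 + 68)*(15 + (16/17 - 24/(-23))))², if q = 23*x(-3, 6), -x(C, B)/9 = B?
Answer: 223105075600/152881 ≈ 1.4593e+6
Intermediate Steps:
x(C, B) = -9*B
q = -1242 (q = 23*(-9*6) = 23*(-54) = -1242)
(q + (-66 + 68)*(15 + (16/17 - 24/(-23))))² = (-1242 + (-66 + 68)*(15 + (16/17 - 24/(-23))))² = (-1242 + 2*(15 + (16*(1/17) - 24*(-1/23))))² = (-1242 + 2*(15 + (16/17 + 24/23)))² = (-1242 + 2*(15 + 776/391))² = (-1242 + 2*(6641/391))² = (-1242 + 13282/391)² = (-472340/391)² = 223105075600/152881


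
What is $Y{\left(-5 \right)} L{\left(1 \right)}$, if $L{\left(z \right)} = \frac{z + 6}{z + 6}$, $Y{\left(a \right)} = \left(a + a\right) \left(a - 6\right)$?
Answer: $110$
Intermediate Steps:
$Y{\left(a \right)} = 2 a \left(-6 + a\right)$
$L{\left(z \right)} = 1$ ($L{\left(z \right)} = \frac{6 + z}{6 + z} = 1$)
$Y{\left(-5 \right)} L{\left(1 \right)} = 2 \left(-5\right) \left(-6 - 5\right) 1 = 2 \left(-5\right) \left(-11\right) 1 = 110 \cdot 1 = 110$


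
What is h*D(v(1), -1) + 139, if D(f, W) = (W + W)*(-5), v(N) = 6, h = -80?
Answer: -661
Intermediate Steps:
D(f, W) = -10*W (D(f, W) = (2*W)*(-5) = -10*W)
h*D(v(1), -1) + 139 = -(-800)*(-1) + 139 = -80*10 + 139 = -800 + 139 = -661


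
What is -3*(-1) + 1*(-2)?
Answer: 1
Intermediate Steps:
-3*(-1) + 1*(-2) = 3 - 2 = 1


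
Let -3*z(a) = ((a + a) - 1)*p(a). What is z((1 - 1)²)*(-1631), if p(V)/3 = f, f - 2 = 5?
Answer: -11417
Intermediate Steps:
f = 7 (f = 2 + 5 = 7)
p(V) = 21 (p(V) = 3*7 = 21)
z(a) = 7 - 14*a (z(a) = -((a + a) - 1)*21/3 = -(2*a - 1)*21/3 = -(-1 + 2*a)*21/3 = -(-21 + 42*a)/3 = 7 - 14*a)
z((1 - 1)²)*(-1631) = (7 - 14*(1 - 1)²)*(-1631) = (7 - 14*0²)*(-1631) = (7 - 14*0)*(-1631) = (7 + 0)*(-1631) = 7*(-1631) = -11417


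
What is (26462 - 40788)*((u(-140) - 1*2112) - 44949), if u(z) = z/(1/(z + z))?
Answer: 112616686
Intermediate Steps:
u(z) = 2*z² (u(z) = z/(1/(2*z)) = z/((1/(2*z))) = z*(2*z) = 2*z²)
(26462 - 40788)*((u(-140) - 1*2112) - 44949) = (26462 - 40788)*((2*(-140)² - 1*2112) - 44949) = -14326*((2*19600 - 2112) - 44949) = -14326*((39200 - 2112) - 44949) = -14326*(37088 - 44949) = -14326*(-7861) = 112616686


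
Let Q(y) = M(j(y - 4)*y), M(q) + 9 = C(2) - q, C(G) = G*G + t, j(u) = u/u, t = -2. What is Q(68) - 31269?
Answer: -31344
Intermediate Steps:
j(u) = 1
C(G) = -2 + G**2 (C(G) = G*G - 2 = G**2 - 2 = -2 + G**2)
M(q) = -7 - q (M(q) = -9 + ((-2 + 2**2) - q) = -9 + ((-2 + 4) - q) = -9 + (2 - q) = -7 - q)
Q(y) = -7 - y
Q(68) - 31269 = (-7 - 1*68) - 31269 = (-7 - 68) - 31269 = -75 - 31269 = -31344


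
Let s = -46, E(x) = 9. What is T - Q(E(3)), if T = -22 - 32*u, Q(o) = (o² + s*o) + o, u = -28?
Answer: 1198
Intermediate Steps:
Q(o) = o² - 45*o (Q(o) = (o² - 46*o) + o = o² - 45*o)
T = 874 (T = -22 - 32*(-28) = -22 + 896 = 874)
T - Q(E(3)) = 874 - 9*(-45 + 9) = 874 - 9*(-36) = 874 - 1*(-324) = 874 + 324 = 1198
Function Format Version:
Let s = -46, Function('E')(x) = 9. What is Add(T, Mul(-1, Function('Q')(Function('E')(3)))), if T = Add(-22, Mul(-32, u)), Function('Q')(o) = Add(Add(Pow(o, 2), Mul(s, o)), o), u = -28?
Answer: 1198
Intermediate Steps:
Function('Q')(o) = Add(Pow(o, 2), Mul(-45, o)) (Function('Q')(o) = Add(Add(Pow(o, 2), Mul(-46, o)), o) = Add(Pow(o, 2), Mul(-45, o)))
T = 874 (T = Add(-22, Mul(-32, -28)) = Add(-22, 896) = 874)
Add(T, Mul(-1, Function('Q')(Function('E')(3)))) = Add(874, Mul(-1, Mul(9, Add(-45, 9)))) = Add(874, Mul(-1, Mul(9, -36))) = Add(874, Mul(-1, -324)) = Add(874, 324) = 1198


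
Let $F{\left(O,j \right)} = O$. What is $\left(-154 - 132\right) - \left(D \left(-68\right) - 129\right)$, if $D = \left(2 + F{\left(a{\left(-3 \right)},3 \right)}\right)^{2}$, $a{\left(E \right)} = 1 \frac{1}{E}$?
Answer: $\frac{287}{9} \approx 31.889$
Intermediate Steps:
$a{\left(E \right)} = \frac{1}{E}$
$D = \frac{25}{9}$ ($D = \left(2 + \frac{1}{-3}\right)^{2} = \left(2 - \frac{1}{3}\right)^{2} = \left(\frac{5}{3}\right)^{2} = \frac{25}{9} \approx 2.7778$)
$\left(-154 - 132\right) - \left(D \left(-68\right) - 129\right) = \left(-154 - 132\right) - \left(\frac{25}{9} \left(-68\right) - 129\right) = -286 - \left(- \frac{1700}{9} - 129\right) = -286 - - \frac{2861}{9} = -286 + \frac{2861}{9} = \frac{287}{9}$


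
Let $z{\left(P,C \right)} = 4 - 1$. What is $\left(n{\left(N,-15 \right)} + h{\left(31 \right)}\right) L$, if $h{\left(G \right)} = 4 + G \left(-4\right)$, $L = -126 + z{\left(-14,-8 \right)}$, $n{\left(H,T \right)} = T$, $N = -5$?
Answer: $16605$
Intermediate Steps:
$z{\left(P,C \right)} = 3$
$L = -123$ ($L = -126 + 3 = -123$)
$h{\left(G \right)} = 4 - 4 G$
$\left(n{\left(N,-15 \right)} + h{\left(31 \right)}\right) L = \left(-15 + \left(4 - 124\right)\right) \left(-123\right) = \left(-15 - 120\right) \left(-123\right) = \left(-135\right) \left(-123\right) = 16605$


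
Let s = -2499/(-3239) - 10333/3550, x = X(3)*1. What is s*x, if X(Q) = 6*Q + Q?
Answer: -516539877/11498450 ≈ -44.923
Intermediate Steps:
X(Q) = 7*Q
x = 21 (x = (7*3)*1 = 21*1 = 21)
s = -24597137/11498450 (s = -2499*(-1/3239) - 10333*1/3550 = 2499/3239 - 10333/3550 = -24597137/11498450 ≈ -2.1392)
s*x = -24597137/11498450*21 = -516539877/11498450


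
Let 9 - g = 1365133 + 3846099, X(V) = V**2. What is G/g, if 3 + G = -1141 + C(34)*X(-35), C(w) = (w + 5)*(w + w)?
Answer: -3247556/5211223 ≈ -0.62319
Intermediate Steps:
C(w) = 2*w*(5 + w) (C(w) = (5 + w)*(2*w) = 2*w*(5 + w))
g = -5211223 (g = 9 - (1365133 + 3846099) = 9 - 1*5211232 = 9 - 5211232 = -5211223)
G = 3247556 (G = -3 + (-1141 + (2*34*(5 + 34))*(-35)**2) = -3 + (-1141 + (2*34*39)*1225) = -3 + (-1141 + 2652*1225) = -3 + (-1141 + 3248700) = -3 + 3247559 = 3247556)
G/g = 3247556/(-5211223) = 3247556*(-1/5211223) = -3247556/5211223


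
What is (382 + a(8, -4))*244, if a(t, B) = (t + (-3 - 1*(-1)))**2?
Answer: 101992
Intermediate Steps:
a(t, B) = (-2 + t)**2 (a(t, B) = (t + (-3 + 1))**2 = (t - 2)**2 = (-2 + t)**2)
(382 + a(8, -4))*244 = (382 + (-2 + 8)**2)*244 = (382 + 6**2)*244 = (382 + 36)*244 = 418*244 = 101992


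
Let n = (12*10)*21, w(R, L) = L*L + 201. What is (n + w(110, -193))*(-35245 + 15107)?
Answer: -804915860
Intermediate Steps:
w(R, L) = 201 + L**2 (w(R, L) = L**2 + 201 = 201 + L**2)
n = 2520 (n = 120*21 = 2520)
(n + w(110, -193))*(-35245 + 15107) = (2520 + (201 + (-193)**2))*(-35245 + 15107) = (2520 + (201 + 37249))*(-20138) = (2520 + 37450)*(-20138) = 39970*(-20138) = -804915860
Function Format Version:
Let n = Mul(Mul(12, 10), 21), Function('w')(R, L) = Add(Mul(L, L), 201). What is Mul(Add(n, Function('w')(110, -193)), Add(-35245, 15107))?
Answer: -804915860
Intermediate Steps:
Function('w')(R, L) = Add(201, Pow(L, 2)) (Function('w')(R, L) = Add(Pow(L, 2), 201) = Add(201, Pow(L, 2)))
n = 2520 (n = Mul(120, 21) = 2520)
Mul(Add(n, Function('w')(110, -193)), Add(-35245, 15107)) = Mul(Add(2520, Add(201, Pow(-193, 2))), Add(-35245, 15107)) = Mul(Add(2520, Add(201, 37249)), -20138) = Mul(Add(2520, 37450), -20138) = Mul(39970, -20138) = -804915860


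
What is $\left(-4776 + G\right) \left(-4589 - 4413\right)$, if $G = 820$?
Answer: $35611912$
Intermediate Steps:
$\left(-4776 + G\right) \left(-4589 - 4413\right) = \left(-4776 + 820\right) \left(-4589 - 4413\right) = \left(-3956\right) \left(-9002\right) = 35611912$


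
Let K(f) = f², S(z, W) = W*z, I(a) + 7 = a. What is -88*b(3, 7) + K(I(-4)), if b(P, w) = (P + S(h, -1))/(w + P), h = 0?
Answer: 473/5 ≈ 94.600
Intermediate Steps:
I(a) = -7 + a
b(P, w) = P/(P + w) (b(P, w) = (P - 1*0)/(w + P) = (P + 0)/(P + w) = P/(P + w))
-88*b(3, 7) + K(I(-4)) = -264/(3 + 7) + (-7 - 4)² = -264/10 + (-11)² = -264/10 + 121 = -88*3/10 + 121 = -132/5 + 121 = 473/5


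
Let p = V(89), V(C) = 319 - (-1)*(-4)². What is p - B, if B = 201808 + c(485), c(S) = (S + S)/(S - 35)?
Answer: -9066382/45 ≈ -2.0148e+5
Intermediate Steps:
c(S) = 2*S/(-35 + S) (c(S) = (2*S)/(-35 + S) = 2*S/(-35 + S))
V(C) = 335 (V(C) = 319 - (-1)*16 = 319 - 1*(-16) = 319 + 16 = 335)
p = 335
B = 9081457/45 (B = 201808 + 2*485/(-35 + 485) = 201808 + 2*485/450 = 201808 + 2*485*(1/450) = 201808 + 97/45 = 9081457/45 ≈ 2.0181e+5)
p - B = 335 - 1*9081457/45 = 335 - 9081457/45 = -9066382/45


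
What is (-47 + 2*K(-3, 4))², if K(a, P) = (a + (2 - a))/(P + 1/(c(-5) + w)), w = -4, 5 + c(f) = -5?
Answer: 6395841/3025 ≈ 2114.3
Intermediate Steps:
c(f) = -10 (c(f) = -5 - 5 = -10)
K(a, P) = 2/(-1/14 + P) (K(a, P) = (a + (2 - a))/(P + 1/(-10 - 4)) = 2/(P + 1/(-14)) = 2/(P - 1/14) = 2/(-1/14 + P))
(-47 + 2*K(-3, 4))² = (-47 + 2*(28/(-1 + 14*4)))² = (-47 + 2*(28/(-1 + 56)))² = (-47 + 2*(28/55))² = (-47 + 56/55)² = (-2529/55)² = 6395841/3025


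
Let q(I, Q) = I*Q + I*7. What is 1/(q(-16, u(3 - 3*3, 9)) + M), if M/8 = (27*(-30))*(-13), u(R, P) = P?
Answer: 1/83984 ≈ 1.1907e-5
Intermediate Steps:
q(I, Q) = 7*I + I*Q (q(I, Q) = I*Q + 7*I = 7*I + I*Q)
M = 84240 (M = 8*((27*(-30))*(-13)) = 8*(-810*(-13)) = 8*10530 = 84240)
1/(q(-16, u(3 - 3*3, 9)) + M) = 1/(-16*(7 + 9) + 84240) = 1/(-16*16 + 84240) = 1/(-256 + 84240) = 1/83984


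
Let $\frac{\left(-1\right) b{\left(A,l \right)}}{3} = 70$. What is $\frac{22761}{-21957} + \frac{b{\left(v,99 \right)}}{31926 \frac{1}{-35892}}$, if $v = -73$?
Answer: $\frac{9153903753}{38944399} \approx 235.05$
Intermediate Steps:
$b{\left(A,l \right)} = -210$ ($b{\left(A,l \right)} = \left(-3\right) 70 = -210$)
$\frac{22761}{-21957} + \frac{b{\left(v,99 \right)}}{31926 \frac{1}{-35892}} = \frac{22761}{-21957} - \frac{210}{31926 \frac{1}{-35892}} = 22761 \left(- \frac{1}{21957}\right) - \frac{210}{31926 \left(- \frac{1}{35892}\right)} = - \frac{7587}{7319} - \frac{210}{- \frac{5321}{5982}} = - \frac{7587}{7319} - - \frac{1256220}{5321} = - \frac{7587}{7319} + \frac{1256220}{5321} = \frac{9153903753}{38944399}$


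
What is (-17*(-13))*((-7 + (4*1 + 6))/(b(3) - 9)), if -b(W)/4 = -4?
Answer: 663/7 ≈ 94.714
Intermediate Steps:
b(W) = 16 (b(W) = -4*(-4) = 16)
(-17*(-13))*((-7 + (4*1 + 6))/(b(3) - 9)) = (-17*(-13))*((-7 + (4*1 + 6))/(16 - 9)) = 221*((-7 + (4 + 6))/7) = 221*((-7 + 10)*(1/7)) = 221*(3*(1/7)) = 221*(3/7) = 663/7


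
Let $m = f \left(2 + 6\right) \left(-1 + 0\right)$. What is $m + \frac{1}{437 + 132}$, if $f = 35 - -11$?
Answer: $- \frac{209391}{569} \approx -368.0$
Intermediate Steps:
$f = 46$ ($f = 35 + 11 = 46$)
$m = -368$ ($m = 46 \left(2 + 6\right) \left(-1 + 0\right) = 46 \cdot 8 \left(-1\right) = 46 \left(-8\right) = -368$)
$m + \frac{1}{437 + 132} = -368 + \frac{1}{437 + 132} = -368 + \frac{1}{569} = - \frac{209391}{569}$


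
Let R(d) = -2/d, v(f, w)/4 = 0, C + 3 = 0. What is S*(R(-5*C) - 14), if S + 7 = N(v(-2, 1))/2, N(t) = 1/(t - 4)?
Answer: 1007/10 ≈ 100.70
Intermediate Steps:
C = -3 (C = -3 + 0 = -3)
v(f, w) = 0 (v(f, w) = 4*0 = 0)
N(t) = 1/(-4 + t)
S = -57/8 (S = -7 + 1/((-4 + 0)*2) = -7 + (½)/(-4) = -7 - ¼*½ = -7 - ⅛ = -57/8 ≈ -7.1250)
S*(R(-5*C) - 14) = -57*(-2/((-5*(-3))) - 14)/8 = -57*(-2/15 - 14)/8 = -57/8*(-212/15) = 1007/10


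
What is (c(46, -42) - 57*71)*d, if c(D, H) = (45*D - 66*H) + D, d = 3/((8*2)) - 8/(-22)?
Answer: 81577/176 ≈ 463.51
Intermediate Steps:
d = 97/176 (d = 3/16 - 8*(-1/22) = 3*(1/16) + 4/11 = 3/16 + 4/11 = 97/176 ≈ 0.55114)
c(D, H) = -66*H + 46*D (c(D, H) = (-66*H + 45*D) + D = -66*H + 46*D)
(c(46, -42) - 57*71)*d = ((-66*(-42) + 46*46) - 57*71)*(97/176) = ((2772 + 2116) - 4047)*(97/176) = (4888 - 4047)*(97/176) = 841*(97/176) = 81577/176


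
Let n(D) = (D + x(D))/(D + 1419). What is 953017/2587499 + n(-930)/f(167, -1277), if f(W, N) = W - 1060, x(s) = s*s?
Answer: -606453635507/376633766941 ≈ -1.6102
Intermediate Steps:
x(s) = s²
f(W, N) = -1060 + W
n(D) = (D + D²)/(1419 + D) (n(D) = (D + D²)/(D + 1419) = (D + D²)/(1419 + D))
953017/2587499 + n(-930)/f(167, -1277) = 953017/2587499 + (-930*(1 - 930)/(1419 - 930))/(-1060 + 167) = 953017*(1/2587499) - 930*(-929)/489/(-893) = 953017/2587499 - 930*1/489*(-929)*(-1/893) = 953017/2587499 + (287990/163)*(-1/893) = 953017/2587499 - 287990/145559 = -606453635507/376633766941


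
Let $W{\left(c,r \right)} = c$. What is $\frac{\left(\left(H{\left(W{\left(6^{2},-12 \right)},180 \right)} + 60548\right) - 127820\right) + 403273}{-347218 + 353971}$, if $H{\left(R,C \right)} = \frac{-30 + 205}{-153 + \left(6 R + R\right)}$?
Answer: $\frac{33264274}{668547} \approx 49.756$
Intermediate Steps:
$H{\left(R,C \right)} = \frac{175}{-153 + 7 R}$
$\frac{\left(\left(H{\left(W{\left(6^{2},-12 \right)},180 \right)} + 60548\right) - 127820\right) + 403273}{-347218 + 353971} = \frac{\left(\left(\frac{175}{-153 + 7 \cdot 6^{2}} + 60548\right) - 127820\right) + 403273}{-347218 + 353971} = \frac{\left(\left(\frac{175}{-153 + 7 \cdot 36} + 60548\right) - 127820\right) + 403273}{6753} = \left(\left(\left(\frac{175}{-153 + 252} + 60548\right) - 127820\right) + 403273\right) \frac{1}{6753} = \left(\left(\left(\frac{175}{99} + 60548\right) - 127820\right) + 403273\right) \frac{1}{6753} = \left(\left(\frac{5994427}{99} - 127820\right) + 403273\right) \frac{1}{6753} = \left(- \frac{6659753}{99} + 403273\right) \frac{1}{6753} = \frac{33264274}{99} \cdot \frac{1}{6753} = \frac{33264274}{668547}$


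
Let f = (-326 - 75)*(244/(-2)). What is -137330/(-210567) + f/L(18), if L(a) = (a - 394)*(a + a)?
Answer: -1407076649/475039152 ≈ -2.9620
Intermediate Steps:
L(a) = 2*a*(-394 + a) (L(a) = (-394 + a)*(2*a) = 2*a*(-394 + a))
f = 48922 (f = -97844*(-1)/2 = -401*(-122) = 48922)
-137330/(-210567) + f/L(18) = -137330/(-210567) + 48922/((2*18*(-394 + 18))) = -137330*(-1/210567) + 48922/((2*18*(-376))) = 137330/210567 + 48922/(-13536) = 137330/210567 + 48922*(-1/13536) = 137330/210567 - 24461/6768 = -1407076649/475039152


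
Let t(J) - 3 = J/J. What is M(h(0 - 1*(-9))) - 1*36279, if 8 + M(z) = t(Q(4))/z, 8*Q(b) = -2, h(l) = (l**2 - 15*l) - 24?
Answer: -1415195/39 ≈ -36287.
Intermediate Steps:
h(l) = -24 + l**2 - 15*l
Q(b) = -1/4 (Q(b) = (1/8)*(-2) = -1/4)
t(J) = 4 (t(J) = 3 + J/J = 3 + 1 = 4)
M(z) = -8 + 4/z
M(h(0 - 1*(-9))) - 1*36279 = (-8 + 4/(-24 + (0 - 1*(-9))**2 - 15*(0 - 1*(-9)))) - 1*36279 = (-8 + 4/(-24 + (0 + 9)**2 - 15*(0 + 9))) - 36279 = (-8 + 4/(-24 + 9**2 - 15*9)) - 36279 = (-8 + 4/(-24 + 81 - 135)) - 36279 = (-8 + 4/(-78)) - 36279 = (-8 + 4*(-1/78)) - 36279 = (-8 - 2/39) - 36279 = -314/39 - 36279 = -1415195/39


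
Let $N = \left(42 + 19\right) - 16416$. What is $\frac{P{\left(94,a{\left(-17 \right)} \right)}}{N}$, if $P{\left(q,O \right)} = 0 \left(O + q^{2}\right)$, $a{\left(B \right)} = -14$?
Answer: $0$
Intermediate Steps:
$P{\left(q,O \right)} = 0$
$N = -16355$ ($N = 61 - 16416 = -16355$)
$\frac{P{\left(94,a{\left(-17 \right)} \right)}}{N} = \frac{0}{-16355} = 0 \left(- \frac{1}{16355}\right) = 0$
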